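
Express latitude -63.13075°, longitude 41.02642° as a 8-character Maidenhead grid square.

LC06mu38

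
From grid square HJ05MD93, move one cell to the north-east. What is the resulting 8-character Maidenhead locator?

Longitude extended square 9; +1 → 10, wraps to 0, carry into subsquare.
Longitude subsquare m = 12; +1 → 13 = n.
Latitude extended square 3; +1 → 4.

HJ05nd04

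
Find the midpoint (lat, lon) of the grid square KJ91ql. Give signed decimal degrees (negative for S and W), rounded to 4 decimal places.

1.4792, 39.3750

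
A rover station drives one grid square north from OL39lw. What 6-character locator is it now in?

OL39lx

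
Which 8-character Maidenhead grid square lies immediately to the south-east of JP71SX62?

JP71sx71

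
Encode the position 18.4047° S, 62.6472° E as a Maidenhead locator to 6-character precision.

Shift to the Maidenhead origin (180°W, 90°S): lon 242.6472, lat 71.5953.
Field (20°×10°, letters A–R): lon ⌊242.6472/20⌋ = 12 → M; lat ⌊71.5953/10⌋ = 7 → H.
Square (2°×1°, digits 0–9): lon ⌊2.6472/2⌋ = 1; lat ⌊1.5953/1⌋ = 1.
Subsquare (5′×2.5′, letters a–x): lon ⌊0.6472/0.0833333⌋ = 7 → h; lat ⌊0.5953/0.0416667⌋ = 14 → o.

MH11ho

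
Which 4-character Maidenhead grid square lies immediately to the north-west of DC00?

Longitude square 0; −1 → -1, wraps to 9, carry into field.
Longitude field D = 3; −1 → 2 = C.
Latitude square 0; +1 → 1.

CC91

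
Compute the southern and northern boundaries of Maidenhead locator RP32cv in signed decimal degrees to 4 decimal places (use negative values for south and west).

62.8750, 62.9167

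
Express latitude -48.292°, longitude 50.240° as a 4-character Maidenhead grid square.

LE51

Shift to the Maidenhead origin (180°W, 90°S): lon 230.24, lat 41.71.
Field: lon ⌊230.24/20⌋ = 11 → L; lat ⌊41.71/10⌋ = 4 → E.
Square: lon ⌊10.24/2⌋ = 5; lat ⌊1.71/1⌋ = 1.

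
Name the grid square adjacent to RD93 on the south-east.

AD02

Longitude square 9; +1 → 10, wraps to 0, carry into field.
Longitude field R = 17; +1 → 18, wraps to 0 = A, wrapping around the antimeridian.
Latitude square 3; −1 → 2.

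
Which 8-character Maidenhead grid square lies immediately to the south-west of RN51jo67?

Longitude extended square 6; −1 → 5.
Latitude extended square 7; −1 → 6.

RN51jo56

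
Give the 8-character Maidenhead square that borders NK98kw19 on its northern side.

Latitude extended square 9; +1 → 10, wraps to 0, carry into subsquare.
Latitude subsquare w = 22; +1 → 23 = x.
The longitude characters are unchanged.

NK98kx10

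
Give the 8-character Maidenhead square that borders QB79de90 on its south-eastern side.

QB79ed09

Longitude extended square 9; +1 → 10, wraps to 0, carry into subsquare.
Longitude subsquare d = 3; +1 → 4 = e.
Latitude extended square 0; −1 → -1, wraps to 9, carry into subsquare.
Latitude subsquare e = 4; −1 → 3 = d.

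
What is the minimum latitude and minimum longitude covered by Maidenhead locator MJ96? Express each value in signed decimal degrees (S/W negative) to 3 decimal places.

6.000, 78.000

Field M=12, J=9: +12·20° lon, +9·10° lat → SW at lon 60°, lat 0°.
Square 9, 6: +9·2° lon, +6·1° lat → SW at lon 78°, lat 6°.
latitude 6.000, longitude 78.000.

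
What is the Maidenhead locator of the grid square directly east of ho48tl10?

Longitude extended square 1; +1 → 2.
The latitude characters are unchanged.

HO48tl20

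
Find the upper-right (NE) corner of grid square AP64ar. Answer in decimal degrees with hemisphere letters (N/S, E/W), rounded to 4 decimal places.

64.7500° N, 167.9167° W

Field A=0, P=15: +0·20° lon, +15·10° lat → SW at lon -180°, lat 60°.
Square 6, 4: +6·2° lon, +4·1° lat → SW at lon -168°, lat 64°.
Subsquare a=0, r=17: +0·0.0833333° lon, +17·0.0416667° lat → SW at lon -168°, lat 64.7083°.
Cell spans 0.0833333° lon × 0.0416667° lat. NE corner is SW corner plus one full cell.
latitude 64.7500° N, longitude 167.9167° W.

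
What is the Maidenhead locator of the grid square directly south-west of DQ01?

CQ90

Longitude square 0; −1 → -1, wraps to 9, carry into field.
Longitude field D = 3; −1 → 2 = C.
Latitude square 1; −1 → 0.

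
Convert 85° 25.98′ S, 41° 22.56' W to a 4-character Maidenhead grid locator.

Offset from 180°W / 90°S: lon 138.62°, lat 4.57°.
Field: 138.62/20 → 6 → G, 4.57/10 → 0 → A; chars GA.
Square: 18.62/2 → 9, 4.57/1 → 4; chars 94.

GA94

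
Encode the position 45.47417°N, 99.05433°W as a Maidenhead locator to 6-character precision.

EN05ll

Offset from 180°W / 90°S: lon 80.9457°, lat 135.4742°.
Field (20°×10°, letters A–R): lon ⌊80.9457/20⌋ = 4 → E; lat ⌊135.4742/10⌋ = 13 → N.
Square (2°×1°, digits 0–9): lon ⌊0.9457/2⌋ = 0; lat ⌊5.4742/1⌋ = 5.
Subsquare (5′×2.5′, letters a–x): lon ⌊0.9457/0.0833333⌋ = 11 → l; lat ⌊0.4742/0.0416667⌋ = 11 → l.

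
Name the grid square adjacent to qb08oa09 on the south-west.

Longitude extended square 0; −1 → -1, wraps to 9, carry into subsquare.
Longitude subsquare o = 14; −1 → 13 = n.
Latitude extended square 9; −1 → 8.

QB08na98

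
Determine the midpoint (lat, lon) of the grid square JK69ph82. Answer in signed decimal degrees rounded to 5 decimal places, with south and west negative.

Field J=9, K=10: +9·20° lon, +10·10° lat → SW at lon 0°, lat 10°.
Square 6, 9: +6·2° lon, +9·1° lat → SW at lon 12°, lat 19°.
Subsquare p=15, h=7: +15·0.0833333° lon, +7·0.0416667° lat → SW at lon 13.25°, lat 19.2917°.
Extended square 8, 2: +8·0.00833333° lon, +2·0.00416667° lat → SW at lon 13.3167°, lat 19.3°.
Cell spans 0.00833333° lon × 0.00416667° lat. Centre is SW corner plus half of each.
latitude 19.30208, longitude 13.32083.

19.30208, 13.32083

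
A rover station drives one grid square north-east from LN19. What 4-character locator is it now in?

Longitude square 1; +1 → 2.
Latitude square 9; +1 → 10, wraps to 0, carry into field.
Latitude field N = 13; +1 → 14 = O.

LO20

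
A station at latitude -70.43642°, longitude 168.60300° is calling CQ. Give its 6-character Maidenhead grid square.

Add 180° to longitude and 90° to latitude: 348.6030, 19.5636.
Field: lon ⌊348.6030/20⌋ = 17 → R; lat ⌊19.5636/10⌋ = 1 → B.
Square: lon ⌊8.6030/2⌋ = 4; lat ⌊9.5636/1⌋ = 9.
Subsquare: lon ⌊0.6030/0.0833333⌋ = 7 → h; lat ⌊0.5636/0.0416667⌋ = 13 → n.

RB49hn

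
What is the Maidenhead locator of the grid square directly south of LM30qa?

LL39qx

Latitude subsquare a = 0; −1 → -1, wraps to 23 = x, carry into square.
Latitude square 0; −1 → -1, wraps to 9, carry into field.
Latitude field M = 12; −1 → 11 = L.
The longitude characters are unchanged.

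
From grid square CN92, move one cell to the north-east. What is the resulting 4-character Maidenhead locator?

DN03

Longitude square 9; +1 → 10, wraps to 0, carry into field.
Longitude field C = 2; +1 → 3 = D.
Latitude square 2; +1 → 3.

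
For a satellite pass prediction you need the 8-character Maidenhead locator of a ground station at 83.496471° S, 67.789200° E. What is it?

MA36vm40

Add 180° to longitude and 90° to latitude: 247.78920, 6.50353.
Field (20°×10°, letters A–R): lon ⌊247.78920/20⌋ = 12 → M; lat ⌊6.50353/10⌋ = 0 → A.
Square (2°×1°, digits 0–9): lon ⌊7.78920/2⌋ = 3; lat ⌊6.50353/1⌋ = 6.
Subsquare (5′×2.5′, letters a–x): lon ⌊1.78920/0.0833333⌋ = 21 → v; lat ⌊0.50353/0.0416667⌋ = 12 → m.
Extended square (30″×15″, digits 0–9): lon ⌊0.03920/0.00833333⌋ = 4; lat ⌊0.00353/0.00416667⌋ = 0.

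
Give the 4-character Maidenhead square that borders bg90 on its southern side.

BF99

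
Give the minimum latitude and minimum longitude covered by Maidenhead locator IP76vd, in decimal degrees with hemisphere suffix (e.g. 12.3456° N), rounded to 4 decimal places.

66.1250° N, 4.2500° W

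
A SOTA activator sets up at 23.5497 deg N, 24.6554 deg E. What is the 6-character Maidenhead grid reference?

KL23hn

Offset from 180°W / 90°S: lon 204.6554°, lat 113.5497°.
Field: 204.6554/20 → 10 → K, 113.5497/10 → 11 → L; chars KL.
Square: 4.6554/2 → 2, 3.5497/1 → 3; chars 23.
Subsquare: 0.6554/0.0833333 → 7 → h, 0.5497/0.0416667 → 13 → n; chars hn.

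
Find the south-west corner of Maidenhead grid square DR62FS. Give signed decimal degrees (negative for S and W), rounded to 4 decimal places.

82.7500, -107.5833

Field D=3, R=17: +3·20° lon, +17·10° lat → SW at lon -120°, lat 80°.
Square 6, 2: +6·2° lon, +2·1° lat → SW at lon -108°, lat 82°.
Subsquare f=5, s=18: +5·0.0833333° lon, +18·0.0416667° lat → SW at lon -107.583°, lat 82.75°.
latitude 82.7500, longitude -107.5833.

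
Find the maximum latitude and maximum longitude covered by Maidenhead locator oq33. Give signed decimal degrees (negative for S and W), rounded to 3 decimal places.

74.000, 108.000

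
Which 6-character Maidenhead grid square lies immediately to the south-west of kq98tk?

Longitude subsquare t = 19; −1 → 18 = s.
Latitude subsquare k = 10; −1 → 9 = j.

KQ98sj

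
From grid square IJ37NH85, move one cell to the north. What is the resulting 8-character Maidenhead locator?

Latitude extended square 5; +1 → 6.
The longitude characters are unchanged.

IJ37nh86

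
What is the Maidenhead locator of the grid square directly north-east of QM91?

Longitude square 9; +1 → 10, wraps to 0, carry into field.
Longitude field Q = 16; +1 → 17 = R.
Latitude square 1; +1 → 2.

RM02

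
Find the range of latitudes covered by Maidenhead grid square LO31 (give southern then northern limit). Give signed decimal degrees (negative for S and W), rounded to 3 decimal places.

51.000, 52.000

Field L=11, O=14: +11·20° lon, +14·10° lat → SW at lon 40°, lat 50°.
Square 3, 1: +3·2° lon, +1·1° lat → SW at lon 46°, lat 51°.
Cell spans 2° lon × 1° lat.
south 51.000, north 52.000.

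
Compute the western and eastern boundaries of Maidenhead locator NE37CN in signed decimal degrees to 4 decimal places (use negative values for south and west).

Field N=13, E=4: +13·20° lon, +4·10° lat → SW at lon 80°, lat -50°.
Square 3, 7: +3·2° lon, +7·1° lat → SW at lon 86°, lat -43°.
Subsquare c=2, n=13: +2·0.0833333° lon, +13·0.0416667° lat → SW at lon 86.1667°, lat -42.4583°.
Cell spans 0.0833333° lon × 0.0416667° lat.
west 86.1667, east 86.2500.

86.1667, 86.2500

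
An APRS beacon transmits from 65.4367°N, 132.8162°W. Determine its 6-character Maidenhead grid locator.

Add 180° to longitude and 90° to latitude: 47.1838, 155.4367.
Field: 47.1838/20 → 2 → C, 155.4367/10 → 15 → P; chars CP.
Square: 7.1838/2 → 3, 5.4367/1 → 5; chars 35.
Subsquare: 1.1838/0.0833333 → 14 → o, 0.4367/0.0416667 → 10 → k; chars ok.

CP35ok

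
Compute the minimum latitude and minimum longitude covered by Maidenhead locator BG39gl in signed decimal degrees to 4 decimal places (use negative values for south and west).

-20.5417, -153.5000

Field B=1, G=6: +1·20° lon, +6·10° lat → SW at lon -160°, lat -30°.
Square 3, 9: +3·2° lon, +9·1° lat → SW at lon -154°, lat -21°.
Subsquare g=6, l=11: +6·0.0833333° lon, +11·0.0416667° lat → SW at lon -153.5°, lat -20.5417°.
latitude -20.5417, longitude -153.5000.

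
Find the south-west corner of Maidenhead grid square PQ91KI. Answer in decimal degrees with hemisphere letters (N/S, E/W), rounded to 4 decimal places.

71.3333° N, 138.8333° E

Field P=15, Q=16: +15·20° lon, +16·10° lat → SW at lon 120°, lat 70°.
Square 9, 1: +9·2° lon, +1·1° lat → SW at lon 138°, lat 71°.
Subsquare k=10, i=8: +10·0.0833333° lon, +8·0.0416667° lat → SW at lon 138.833°, lat 71.3333°.
latitude 71.3333° N, longitude 138.8333° E.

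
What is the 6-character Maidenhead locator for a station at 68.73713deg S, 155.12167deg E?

QC71ng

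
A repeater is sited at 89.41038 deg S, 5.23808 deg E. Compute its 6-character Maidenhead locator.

Add 180° to longitude and 90° to latitude: 185.2381, 0.5896.
Field: 185.2381/20 → 9 → J, 0.5896/10 → 0 → A; chars JA.
Square: 5.2381/2 → 2, 0.5896/1 → 0; chars 20.
Subsquare: 1.2381/0.0833333 → 14 → o, 0.5896/0.0416667 → 14 → o; chars oo.

JA20oo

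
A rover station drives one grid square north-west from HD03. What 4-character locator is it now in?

GD94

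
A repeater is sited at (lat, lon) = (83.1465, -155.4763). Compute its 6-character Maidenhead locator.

Shift to the Maidenhead origin (180°W, 90°S): lon 24.5237, lat 173.1465.
Field: lon ⌊24.5237/20⌋ = 1 → B; lat ⌊173.1465/10⌋ = 17 → R.
Square: lon ⌊4.5237/2⌋ = 2; lat ⌊3.1465/1⌋ = 3.
Subsquare: lon ⌊0.5237/0.0833333⌋ = 6 → g; lat ⌊0.1465/0.0416667⌋ = 3 → d.

BR23gd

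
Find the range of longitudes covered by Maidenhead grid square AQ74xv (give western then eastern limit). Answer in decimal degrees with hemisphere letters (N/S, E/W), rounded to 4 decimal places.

Field A=0, Q=16: +0·20° lon, +16·10° lat → SW at lon -180°, lat 70°.
Square 7, 4: +7·2° lon, +4·1° lat → SW at lon -166°, lat 74°.
Subsquare x=23, v=21: +23·0.0833333° lon, +21·0.0416667° lat → SW at lon -164.083°, lat 74.875°.
Cell spans 0.0833333° lon × 0.0416667° lat.
west 164.0833° W, east 164.0000° W.

164.0833° W, 164.0000° W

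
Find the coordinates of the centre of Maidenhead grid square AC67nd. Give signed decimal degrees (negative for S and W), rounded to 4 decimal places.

Field A=0, C=2: +0·20° lon, +2·10° lat → SW at lon -180°, lat -70°.
Square 6, 7: +6·2° lon, +7·1° lat → SW at lon -168°, lat -63°.
Subsquare n=13, d=3: +13·0.0833333° lon, +3·0.0416667° lat → SW at lon -166.917°, lat -62.875°.
Cell spans 0.0833333° lon × 0.0416667° lat. Centre is SW corner plus half of each.
latitude -62.8542, longitude -166.8750.

-62.8542, -166.8750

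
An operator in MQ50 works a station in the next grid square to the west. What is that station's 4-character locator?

Longitude square 5; −1 → 4.
The latitude characters are unchanged.

MQ40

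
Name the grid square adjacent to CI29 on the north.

CJ20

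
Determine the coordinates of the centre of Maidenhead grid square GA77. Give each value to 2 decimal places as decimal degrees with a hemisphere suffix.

Field G=6, A=0: +6·20° lon, +0·10° lat → SW at lon -60°, lat -90°.
Square 7, 7: +7·2° lon, +7·1° lat → SW at lon -46°, lat -83°.
Cell spans 2° lon × 1° lat. Centre is SW corner plus half of each.
latitude 82.50° S, longitude 45.00° W.

82.50° S, 45.00° W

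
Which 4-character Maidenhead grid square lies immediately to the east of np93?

OP03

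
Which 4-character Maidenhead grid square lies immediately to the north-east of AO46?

AO57

Longitude square 4; +1 → 5.
Latitude square 6; +1 → 7.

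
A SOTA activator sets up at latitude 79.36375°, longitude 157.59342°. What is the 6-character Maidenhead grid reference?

QQ89ti

Shift to the Maidenhead origin (180°W, 90°S): lon 337.5934, lat 169.3637.
Field: lon ⌊337.5934/20⌋ = 16 → Q; lat ⌊169.3637/10⌋ = 16 → Q.
Square: lon ⌊17.5934/2⌋ = 8; lat ⌊9.3637/1⌋ = 9.
Subsquare: lon ⌊1.5934/0.0833333⌋ = 19 → t; lat ⌊0.3637/0.0416667⌋ = 8 → i.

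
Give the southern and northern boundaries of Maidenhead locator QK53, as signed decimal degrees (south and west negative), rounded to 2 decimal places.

Field Q=16, K=10: +16·20° lon, +10·10° lat → SW at lon 140°, lat 10°.
Square 5, 3: +5·2° lon, +3·1° lat → SW at lon 150°, lat 13°.
Cell spans 2° lon × 1° lat.
south 13.00, north 14.00.

13.00, 14.00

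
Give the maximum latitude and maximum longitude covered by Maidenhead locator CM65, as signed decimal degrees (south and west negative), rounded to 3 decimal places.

Field C=2, M=12: +2·20° lon, +12·10° lat → SW at lon -140°, lat 30°.
Square 6, 5: +6·2° lon, +5·1° lat → SW at lon -128°, lat 35°.
Cell spans 2° lon × 1° lat. NE corner is SW corner plus one full cell.
latitude 36.000, longitude -126.000.

36.000, -126.000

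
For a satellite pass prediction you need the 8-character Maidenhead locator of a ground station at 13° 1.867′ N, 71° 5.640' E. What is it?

MK53na17

Shift to the Maidenhead origin (180°W, 90°S): lon 251.09400, lat 103.03112.
Field: lon ⌊251.09400/20⌋ = 12 → M; lat ⌊103.03112/10⌋ = 10 → K.
Square: lon ⌊11.09400/2⌋ = 5; lat ⌊3.03112/1⌋ = 3.
Subsquare: lon ⌊1.09400/0.0833333⌋ = 13 → n; lat ⌊0.03112/0.0416667⌋ = 0 → a.
Extended square: lon ⌊0.01067/0.00833333⌋ = 1; lat ⌊0.03112/0.00416667⌋ = 7.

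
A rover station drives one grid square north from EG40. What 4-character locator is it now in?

EG41

Latitude square 0; +1 → 1.
The longitude characters are unchanged.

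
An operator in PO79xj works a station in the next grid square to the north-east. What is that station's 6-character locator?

Longitude subsquare x = 23; +1 → 24, wraps to 0 = a, carry into square.
Longitude square 7; +1 → 8.
Latitude subsquare j = 9; +1 → 10 = k.

PO89ak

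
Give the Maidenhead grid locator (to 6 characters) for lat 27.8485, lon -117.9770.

Offset from 180°W / 90°S: lon 62.0230°, lat 117.8485°.
Field (20°×10°, letters A–R): lon ⌊62.0230/20⌋ = 3 → D; lat ⌊117.8485/10⌋ = 11 → L.
Square (2°×1°, digits 0–9): lon ⌊2.0230/2⌋ = 1; lat ⌊7.8485/1⌋ = 7.
Subsquare (5′×2.5′, letters a–x): lon ⌊0.0230/0.0833333⌋ = 0 → a; lat ⌊0.8485/0.0416667⌋ = 20 → u.

DL17au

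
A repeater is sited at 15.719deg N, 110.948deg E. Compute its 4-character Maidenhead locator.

Shift to the Maidenhead origin (180°W, 90°S): lon 290.95, lat 105.72.
Field: 290.95/20 → 14 → O, 105.72/10 → 10 → K; chars OK.
Square: 10.95/2 → 5, 5.72/1 → 5; chars 55.

OK55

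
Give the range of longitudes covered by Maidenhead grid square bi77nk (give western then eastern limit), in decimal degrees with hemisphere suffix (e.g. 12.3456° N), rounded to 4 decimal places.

Field B=1, I=8: +1·20° lon, +8·10° lat → SW at lon -160°, lat -10°.
Square 7, 7: +7·2° lon, +7·1° lat → SW at lon -146°, lat -3°.
Subsquare n=13, k=10: +13·0.0833333° lon, +10·0.0416667° lat → SW at lon -144.917°, lat -2.58333°.
Cell spans 0.0833333° lon × 0.0416667° lat.
west 144.9167° W, east 144.8333° W.

144.9167° W, 144.8333° W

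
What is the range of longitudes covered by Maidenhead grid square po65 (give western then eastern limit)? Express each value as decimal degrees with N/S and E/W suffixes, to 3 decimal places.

Field P=15, O=14: +15·20° lon, +14·10° lat → SW at lon 120°, lat 50°.
Square 6, 5: +6·2° lon, +5·1° lat → SW at lon 132°, lat 55°.
Cell spans 2° lon × 1° lat.
west 132.000° E, east 134.000° E.

132.000° E, 134.000° E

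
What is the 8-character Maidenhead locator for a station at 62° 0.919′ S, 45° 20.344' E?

Shift to the Maidenhead origin (180°W, 90°S): lon 225.33907, lat 27.98468.
Field: 225.33907/20 → 11 → L, 27.98468/10 → 2 → C; chars LC.
Square: 5.33907/2 → 2, 7.98468/1 → 7; chars 27.
Subsquare: 1.33907/0.0833333 → 16 → q, 0.98468/0.0416667 → 23 → x; chars qx.
Extended square: 0.00573/0.00833333 → 0, 0.02635/0.00416667 → 6; chars 06.

LC27qx06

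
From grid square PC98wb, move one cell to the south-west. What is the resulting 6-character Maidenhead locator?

Longitude subsquare w = 22; −1 → 21 = v.
Latitude subsquare b = 1; −1 → 0 = a.

PC98va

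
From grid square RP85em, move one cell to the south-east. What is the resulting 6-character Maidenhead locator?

RP85fl

Longitude subsquare e = 4; +1 → 5 = f.
Latitude subsquare m = 12; −1 → 11 = l.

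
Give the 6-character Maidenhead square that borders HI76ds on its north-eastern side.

Longitude subsquare d = 3; +1 → 4 = e.
Latitude subsquare s = 18; +1 → 19 = t.

HI76et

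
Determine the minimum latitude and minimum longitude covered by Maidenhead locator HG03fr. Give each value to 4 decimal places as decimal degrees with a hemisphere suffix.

26.2917° S, 39.5833° W

Field H=7, G=6: +7·20° lon, +6·10° lat → SW at lon -40°, lat -30°.
Square 0, 3: +0·2° lon, +3·1° lat → SW at lon -40°, lat -27°.
Subsquare f=5, r=17: +5·0.0833333° lon, +17·0.0416667° lat → SW at lon -39.5833°, lat -26.2917°.
latitude 26.2917° S, longitude 39.5833° W.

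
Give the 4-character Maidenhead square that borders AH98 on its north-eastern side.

BH09

Longitude square 9; +1 → 10, wraps to 0, carry into field.
Longitude field A = 0; +1 → 1 = B.
Latitude square 8; +1 → 9.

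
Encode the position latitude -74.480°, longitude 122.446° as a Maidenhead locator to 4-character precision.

PB15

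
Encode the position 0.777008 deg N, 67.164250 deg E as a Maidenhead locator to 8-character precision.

Offset from 180°W / 90°S: lon 247.16425°, lat 90.77701°.
Field: lon ⌊247.16425/20⌋ = 12 → M; lat ⌊90.77701/10⌋ = 9 → J.
Square: lon ⌊7.16425/2⌋ = 3; lat ⌊0.77701/1⌋ = 0.
Subsquare: lon ⌊1.16425/0.0833333⌋ = 13 → n; lat ⌊0.77701/0.0416667⌋ = 18 → s.
Extended square: lon ⌊0.08092/0.00833333⌋ = 9; lat ⌊0.02701/0.00416667⌋ = 6.

MJ30ns96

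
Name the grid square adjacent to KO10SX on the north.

KO11sa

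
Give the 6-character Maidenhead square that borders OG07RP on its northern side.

OG07rq

Latitude subsquare p = 15; +1 → 16 = q.
The longitude characters are unchanged.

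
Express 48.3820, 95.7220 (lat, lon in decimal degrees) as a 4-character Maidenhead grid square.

NN78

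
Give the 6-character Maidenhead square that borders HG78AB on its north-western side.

HG68xc

Longitude subsquare a = 0; −1 → -1, wraps to 23 = x, carry into square.
Longitude square 7; −1 → 6.
Latitude subsquare b = 1; +1 → 2 = c.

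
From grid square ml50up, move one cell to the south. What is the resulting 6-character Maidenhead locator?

ML50uo

Latitude subsquare p = 15; −1 → 14 = o.
The longitude characters are unchanged.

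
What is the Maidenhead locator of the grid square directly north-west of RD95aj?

Longitude subsquare a = 0; −1 → -1, wraps to 23 = x, carry into square.
Longitude square 9; −1 → 8.
Latitude subsquare j = 9; +1 → 10 = k.

RD85xk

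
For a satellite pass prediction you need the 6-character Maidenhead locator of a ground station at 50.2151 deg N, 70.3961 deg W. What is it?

Offset from 180°W / 90°S: lon 109.6039°, lat 140.2151°.
Field: lon ⌊109.6039/20⌋ = 5 → F; lat ⌊140.2151/10⌋ = 14 → O.
Square: lon ⌊9.6039/2⌋ = 4; lat ⌊0.2151/1⌋ = 0.
Subsquare: lon ⌊1.6039/0.0833333⌋ = 19 → t; lat ⌊0.2151/0.0416667⌋ = 5 → f.

FO40tf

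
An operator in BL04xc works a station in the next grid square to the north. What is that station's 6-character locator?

BL04xd

Latitude subsquare c = 2; +1 → 3 = d.
The longitude characters are unchanged.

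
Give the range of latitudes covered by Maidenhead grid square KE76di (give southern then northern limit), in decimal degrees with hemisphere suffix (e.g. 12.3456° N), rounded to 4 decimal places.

Field K=10, E=4: +10·20° lon, +4·10° lat → SW at lon 20°, lat -50°.
Square 7, 6: +7·2° lon, +6·1° lat → SW at lon 34°, lat -44°.
Subsquare d=3, i=8: +3·0.0833333° lon, +8·0.0416667° lat → SW at lon 34.25°, lat -43.6667°.
Cell spans 0.0833333° lon × 0.0416667° lat.
south 43.6667° S, north 43.6250° S.

43.6667° S, 43.6250° S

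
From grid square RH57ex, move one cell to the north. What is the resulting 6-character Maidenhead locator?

RH58ea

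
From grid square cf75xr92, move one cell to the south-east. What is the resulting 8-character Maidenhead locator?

CF85ar01

Longitude extended square 9; +1 → 10, wraps to 0, carry into subsquare.
Longitude subsquare x = 23; +1 → 24, wraps to 0 = a, carry into square.
Longitude square 7; +1 → 8.
Latitude extended square 2; −1 → 1.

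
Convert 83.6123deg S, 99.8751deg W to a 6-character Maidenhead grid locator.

Offset from 180°W / 90°S: lon 80.1249°, lat 6.3877°.
Field: 80.1249/20 → 4 → E, 6.3877/10 → 0 → A; chars EA.
Square: 0.1249/2 → 0, 6.3877/1 → 6; chars 06.
Subsquare: 0.1249/0.0833333 → 1 → b, 0.3877/0.0416667 → 9 → j; chars bj.

EA06bj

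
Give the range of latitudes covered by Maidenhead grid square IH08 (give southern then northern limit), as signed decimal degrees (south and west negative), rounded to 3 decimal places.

-12.000, -11.000

Field I=8, H=7: +8·20° lon, +7·10° lat → SW at lon -20°, lat -20°.
Square 0, 8: +0·2° lon, +8·1° lat → SW at lon -20°, lat -12°.
Cell spans 2° lon × 1° lat.
south -12.000, north -11.000.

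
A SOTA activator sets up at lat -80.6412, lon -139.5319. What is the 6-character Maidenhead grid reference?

Shift to the Maidenhead origin (180°W, 90°S): lon 40.4681, lat 9.3588.
Field: lon ⌊40.4681/20⌋ = 2 → C; lat ⌊9.3588/10⌋ = 0 → A.
Square: lon ⌊0.4681/2⌋ = 0; lat ⌊9.3588/1⌋ = 9.
Subsquare: lon ⌊0.4681/0.0833333⌋ = 5 → f; lat ⌊0.3588/0.0416667⌋ = 8 → i.

CA09fi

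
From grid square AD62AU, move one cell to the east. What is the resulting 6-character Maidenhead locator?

Longitude subsquare a = 0; +1 → 1 = b.
The latitude characters are unchanged.

AD62bu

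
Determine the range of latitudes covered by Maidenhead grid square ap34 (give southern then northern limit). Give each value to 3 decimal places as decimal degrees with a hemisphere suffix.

Field A=0, P=15: +0·20° lon, +15·10° lat → SW at lon -180°, lat 60°.
Square 3, 4: +3·2° lon, +4·1° lat → SW at lon -174°, lat 64°.
Cell spans 2° lon × 1° lat.
south 64.000° N, north 65.000° N.

64.000° N, 65.000° N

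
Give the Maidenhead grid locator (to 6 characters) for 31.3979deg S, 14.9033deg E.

Offset from 180°W / 90°S: lon 194.9033°, lat 58.6021°.
Field (20°×10°, letters A–R): lon ⌊194.9033/20⌋ = 9 → J; lat ⌊58.6021/10⌋ = 5 → F.
Square (2°×1°, digits 0–9): lon ⌊14.9033/2⌋ = 7; lat ⌊8.6021/1⌋ = 8.
Subsquare (5′×2.5′, letters a–x): lon ⌊0.9033/0.0833333⌋ = 10 → k; lat ⌊0.6021/0.0416667⌋ = 14 → o.

JF78ko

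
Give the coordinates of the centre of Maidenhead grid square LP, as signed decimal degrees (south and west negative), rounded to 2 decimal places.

Field L=11, P=15: +11·20° lon, +15·10° lat → SW at lon 40°, lat 60°.
Cell spans 20° lon × 10° lat. Centre is SW corner plus half of each.
latitude 65.00, longitude 50.00.

65.00, 50.00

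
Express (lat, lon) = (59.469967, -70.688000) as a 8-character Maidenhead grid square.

FO49pl72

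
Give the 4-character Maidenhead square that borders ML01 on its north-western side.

LL92

Longitude square 0; −1 → -1, wraps to 9, carry into field.
Longitude field M = 12; −1 → 11 = L.
Latitude square 1; +1 → 2.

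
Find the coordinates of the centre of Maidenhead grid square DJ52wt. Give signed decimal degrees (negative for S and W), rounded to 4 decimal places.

2.8125, -108.1250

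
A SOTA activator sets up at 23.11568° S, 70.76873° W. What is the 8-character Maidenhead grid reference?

FG46ov72

Shift to the Maidenhead origin (180°W, 90°S): lon 109.23127, lat 66.88432.
Field: 109.23127/20 → 5 → F, 66.88432/10 → 6 → G; chars FG.
Square: 9.23127/2 → 4, 6.88432/1 → 6; chars 46.
Subsquare: 1.23127/0.0833333 → 14 → o, 0.88432/0.0416667 → 21 → v; chars ov.
Extended square: 0.06460/0.00833333 → 7, 0.00932/0.00416667 → 2; chars 72.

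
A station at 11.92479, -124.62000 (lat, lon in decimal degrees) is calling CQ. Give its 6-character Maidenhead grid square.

CK71qw

Shift to the Maidenhead origin (180°W, 90°S): lon 55.3800, lat 101.9248.
Field: lon ⌊55.3800/20⌋ = 2 → C; lat ⌊101.9248/10⌋ = 10 → K.
Square: lon ⌊15.3800/2⌋ = 7; lat ⌊1.9248/1⌋ = 1.
Subsquare: lon ⌊1.3800/0.0833333⌋ = 16 → q; lat ⌊0.9248/0.0416667⌋ = 22 → w.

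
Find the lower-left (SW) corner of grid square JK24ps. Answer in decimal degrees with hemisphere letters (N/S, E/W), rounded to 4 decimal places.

14.7500° N, 5.2500° E

Field J=9, K=10: +9·20° lon, +10·10° lat → SW at lon 0°, lat 10°.
Square 2, 4: +2·2° lon, +4·1° lat → SW at lon 4°, lat 14°.
Subsquare p=15, s=18: +15·0.0833333° lon, +18·0.0416667° lat → SW at lon 5.25°, lat 14.75°.
latitude 14.7500° N, longitude 5.2500° E.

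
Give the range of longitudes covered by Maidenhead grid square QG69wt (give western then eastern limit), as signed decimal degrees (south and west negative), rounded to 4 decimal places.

Field Q=16, G=6: +16·20° lon, +6·10° lat → SW at lon 140°, lat -30°.
Square 6, 9: +6·2° lon, +9·1° lat → SW at lon 152°, lat -21°.
Subsquare w=22, t=19: +22·0.0833333° lon, +19·0.0416667° lat → SW at lon 153.833°, lat -20.2083°.
Cell spans 0.0833333° lon × 0.0416667° lat.
west 153.8333, east 153.9167.

153.8333, 153.9167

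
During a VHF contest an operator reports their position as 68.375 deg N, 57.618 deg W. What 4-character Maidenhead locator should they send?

Shift to the Maidenhead origin (180°W, 90°S): lon 122.38, lat 158.38.
Field: 122.38/20 → 6 → G, 158.38/10 → 15 → P; chars GP.
Square: 2.38/2 → 1, 8.38/1 → 8; chars 18.

GP18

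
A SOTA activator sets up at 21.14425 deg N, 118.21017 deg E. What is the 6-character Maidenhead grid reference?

OL91cd

Shift to the Maidenhead origin (180°W, 90°S): lon 298.2102, lat 111.1442.
Field: 298.2102/20 → 14 → O, 111.1442/10 → 11 → L; chars OL.
Square: 18.2102/2 → 9, 1.1442/1 → 1; chars 91.
Subsquare: 0.2102/0.0833333 → 2 → c, 0.1442/0.0416667 → 3 → d; chars cd.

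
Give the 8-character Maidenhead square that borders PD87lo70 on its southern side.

PD87ln79

Latitude extended square 0; −1 → -1, wraps to 9, carry into subsquare.
Latitude subsquare o = 14; −1 → 13 = n.
The longitude characters are unchanged.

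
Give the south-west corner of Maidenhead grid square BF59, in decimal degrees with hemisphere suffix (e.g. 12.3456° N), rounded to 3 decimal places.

Field B=1, F=5: +1·20° lon, +5·10° lat → SW at lon -160°, lat -40°.
Square 5, 9: +5·2° lon, +9·1° lat → SW at lon -150°, lat -31°.
latitude 31.000° S, longitude 150.000° W.

31.000° S, 150.000° W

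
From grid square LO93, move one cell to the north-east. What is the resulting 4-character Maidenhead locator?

MO04

Longitude square 9; +1 → 10, wraps to 0, carry into field.
Longitude field L = 11; +1 → 12 = M.
Latitude square 3; +1 → 4.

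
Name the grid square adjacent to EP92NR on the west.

EP92mr

Longitude subsquare n = 13; −1 → 12 = m.
The latitude characters are unchanged.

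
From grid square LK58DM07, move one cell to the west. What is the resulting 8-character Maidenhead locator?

LK58cm97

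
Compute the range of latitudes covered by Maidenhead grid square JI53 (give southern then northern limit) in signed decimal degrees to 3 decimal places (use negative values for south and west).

-7.000, -6.000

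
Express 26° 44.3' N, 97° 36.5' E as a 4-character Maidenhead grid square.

Add 180° to longitude and 90° to latitude: 277.61, 116.74.
Field: lon ⌊277.61/20⌋ = 13 → N; lat ⌊116.74/10⌋ = 11 → L.
Square: lon ⌊17.61/2⌋ = 8; lat ⌊6.74/1⌋ = 6.

NL86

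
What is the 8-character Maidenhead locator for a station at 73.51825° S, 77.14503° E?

Shift to the Maidenhead origin (180°W, 90°S): lon 257.14503, lat 16.48175.
Field (20°×10°, letters A–R): 257.14503/20 → 12 → M, 16.48175/10 → 1 → B; chars MB.
Square (2°×1°, digits 0–9): 17.14503/2 → 8, 6.48175/1 → 6; chars 86.
Subsquare (5′×2.5′, letters a–x): 1.14503/0.0833333 → 13 → n, 0.48175/0.0416667 → 11 → l; chars nl.
Extended square (30″×15″, digits 0–9): 0.06170/0.00833333 → 7, 0.02342/0.00416667 → 5; chars 75.

MB86nl75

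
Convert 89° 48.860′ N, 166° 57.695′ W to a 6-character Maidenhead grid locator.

AR69mt

Add 180° to longitude and 90° to latitude: 13.0384, 179.8143.
Field: lon ⌊13.0384/20⌋ = 0 → A; lat ⌊179.8143/10⌋ = 17 → R.
Square: lon ⌊13.0384/2⌋ = 6; lat ⌊9.8143/1⌋ = 9.
Subsquare: lon ⌊1.0384/0.0833333⌋ = 12 → m; lat ⌊0.8143/0.0416667⌋ = 19 → t.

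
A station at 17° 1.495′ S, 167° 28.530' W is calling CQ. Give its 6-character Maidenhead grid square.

AH62gx

Offset from 180°W / 90°S: lon 12.5245°, lat 72.9751°.
Field: lon ⌊12.5245/20⌋ = 0 → A; lat ⌊72.9751/10⌋ = 7 → H.
Square: lon ⌊12.5245/2⌋ = 6; lat ⌊2.9751/1⌋ = 2.
Subsquare: lon ⌊0.5245/0.0833333⌋ = 6 → g; lat ⌊0.9751/0.0416667⌋ = 23 → x.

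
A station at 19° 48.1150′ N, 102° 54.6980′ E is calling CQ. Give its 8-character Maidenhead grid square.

OK19kt92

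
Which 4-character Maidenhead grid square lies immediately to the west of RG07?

QG97

Longitude square 0; −1 → -1, wraps to 9, carry into field.
Longitude field R = 17; −1 → 16 = Q.
The latitude characters are unchanged.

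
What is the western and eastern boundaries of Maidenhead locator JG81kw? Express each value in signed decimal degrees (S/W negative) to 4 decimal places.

Field J=9, G=6: +9·20° lon, +6·10° lat → SW at lon 0°, lat -30°.
Square 8, 1: +8·2° lon, +1·1° lat → SW at lon 16°, lat -29°.
Subsquare k=10, w=22: +10·0.0833333° lon, +22·0.0416667° lat → SW at lon 16.8333°, lat -28.0833°.
Cell spans 0.0833333° lon × 0.0416667° lat.
west 16.8333, east 16.9167.

16.8333, 16.9167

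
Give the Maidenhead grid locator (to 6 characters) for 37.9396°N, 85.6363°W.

EM77ew

Offset from 180°W / 90°S: lon 94.3637°, lat 127.9396°.
Field (20°×10°, letters A–R): lon ⌊94.3637/20⌋ = 4 → E; lat ⌊127.9396/10⌋ = 12 → M.
Square (2°×1°, digits 0–9): lon ⌊14.3637/2⌋ = 7; lat ⌊7.9396/1⌋ = 7.
Subsquare (5′×2.5′, letters a–x): lon ⌊0.3637/0.0833333⌋ = 4 → e; lat ⌊0.9396/0.0416667⌋ = 22 → w.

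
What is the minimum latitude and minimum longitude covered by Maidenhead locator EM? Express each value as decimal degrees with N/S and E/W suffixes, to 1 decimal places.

Field E=4, M=12: +4·20° lon, +12·10° lat → SW at lon -100°, lat 30°.
latitude 30.0° N, longitude 100.0° W.

30.0° N, 100.0° W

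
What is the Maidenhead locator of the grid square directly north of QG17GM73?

Latitude extended square 3; +1 → 4.
The longitude characters are unchanged.

QG17gm74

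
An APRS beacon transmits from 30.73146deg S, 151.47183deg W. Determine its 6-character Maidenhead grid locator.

BF49gg

Shift to the Maidenhead origin (180°W, 90°S): lon 28.5282, lat 59.2685.
Field: 28.5282/20 → 1 → B, 59.2685/10 → 5 → F; chars BF.
Square: 8.5282/2 → 4, 9.2685/1 → 9; chars 49.
Subsquare: 0.5282/0.0833333 → 6 → g, 0.2685/0.0416667 → 6 → g; chars gg.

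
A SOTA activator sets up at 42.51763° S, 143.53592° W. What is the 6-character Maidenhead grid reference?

BE87fl

Add 180° to longitude and 90° to latitude: 36.4641, 47.4824.
Field: lon ⌊36.4641/20⌋ = 1 → B; lat ⌊47.4824/10⌋ = 4 → E.
Square: lon ⌊16.4641/2⌋ = 8; lat ⌊7.4824/1⌋ = 7.
Subsquare: lon ⌊0.4641/0.0833333⌋ = 5 → f; lat ⌊0.4824/0.0416667⌋ = 11 → l.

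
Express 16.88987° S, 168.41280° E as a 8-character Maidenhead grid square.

RH43ec96

Add 180° to longitude and 90° to latitude: 348.41280, 73.11013.
Field (20°×10°, letters A–R): 348.41280/20 → 17 → R, 73.11013/10 → 7 → H; chars RH.
Square (2°×1°, digits 0–9): 8.41280/2 → 4, 3.11013/1 → 3; chars 43.
Subsquare (5′×2.5′, letters a–x): 0.41280/0.0833333 → 4 → e, 0.11013/0.0416667 → 2 → c; chars ec.
Extended square (30″×15″, digits 0–9): 0.07947/0.00833333 → 9, 0.02680/0.00416667 → 6; chars 96.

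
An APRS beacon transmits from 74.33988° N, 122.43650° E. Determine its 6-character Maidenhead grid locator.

PQ14fi

Shift to the Maidenhead origin (180°W, 90°S): lon 302.4365, lat 164.3399.
Field: 302.4365/20 → 15 → P, 164.3399/10 → 16 → Q; chars PQ.
Square: 2.4365/2 → 1, 4.3399/1 → 4; chars 14.
Subsquare: 0.4365/0.0833333 → 5 → f, 0.3399/0.0416667 → 8 → i; chars fi.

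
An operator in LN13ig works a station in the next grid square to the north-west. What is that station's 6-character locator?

LN13hh

Longitude subsquare i = 8; −1 → 7 = h.
Latitude subsquare g = 6; +1 → 7 = h.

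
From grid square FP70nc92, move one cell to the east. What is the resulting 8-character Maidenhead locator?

FP70oc02

Longitude extended square 9; +1 → 10, wraps to 0, carry into subsquare.
Longitude subsquare n = 13; +1 → 14 = o.
The latitude characters are unchanged.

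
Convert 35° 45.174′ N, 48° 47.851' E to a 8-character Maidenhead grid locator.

LM45js50

Offset from 180°W / 90°S: lon 228.79752°, lat 125.75290°.
Field: 228.79752/20 → 11 → L, 125.75290/10 → 12 → M; chars LM.
Square: 8.79752/2 → 4, 5.75290/1 → 5; chars 45.
Subsquare: 0.79752/0.0833333 → 9 → j, 0.75290/0.0416667 → 18 → s; chars js.
Extended square: 0.04752/0.00833333 → 5, 0.00290/0.00416667 → 0; chars 50.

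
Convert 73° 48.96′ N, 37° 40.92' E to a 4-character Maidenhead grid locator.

KQ83

Shift to the Maidenhead origin (180°W, 90°S): lon 217.68, lat 163.82.
Field: lon ⌊217.68/20⌋ = 10 → K; lat ⌊163.82/10⌋ = 16 → Q.
Square: lon ⌊17.68/2⌋ = 8; lat ⌊3.82/1⌋ = 3.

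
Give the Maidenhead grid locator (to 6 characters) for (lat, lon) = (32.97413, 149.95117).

QM42xx

Offset from 180°W / 90°S: lon 329.9512°, lat 122.9741°.
Field: 329.9512/20 → 16 → Q, 122.9741/10 → 12 → M; chars QM.
Square: 9.9512/2 → 4, 2.9741/1 → 2; chars 42.
Subsquare: 1.9512/0.0833333 → 23 → x, 0.9741/0.0416667 → 23 → x; chars xx.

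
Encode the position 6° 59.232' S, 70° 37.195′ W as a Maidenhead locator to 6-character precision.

FI43qa

Add 180° to longitude and 90° to latitude: 109.3801, 83.0128.
Field: 109.3801/20 → 5 → F, 83.0128/10 → 8 → I; chars FI.
Square: 9.3801/2 → 4, 3.0128/1 → 3; chars 43.
Subsquare: 1.3801/0.0833333 → 16 → q, 0.0128/0.0416667 → 0 → a; chars qa.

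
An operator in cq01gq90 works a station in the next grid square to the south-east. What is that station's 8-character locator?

Longitude extended square 9; +1 → 10, wraps to 0, carry into subsquare.
Longitude subsquare g = 6; +1 → 7 = h.
Latitude extended square 0; −1 → -1, wraps to 9, carry into subsquare.
Latitude subsquare q = 16; −1 → 15 = p.

CQ01hp09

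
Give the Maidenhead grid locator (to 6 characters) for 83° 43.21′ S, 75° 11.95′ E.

Add 180° to longitude and 90° to latitude: 255.1992, 6.2798.
Field: 255.1992/20 → 12 → M, 6.2798/10 → 0 → A; chars MA.
Square: 15.1992/2 → 7, 6.2798/1 → 6; chars 76.
Subsquare: 1.1992/0.0833333 → 14 → o, 0.2798/0.0416667 → 6 → g; chars og.

MA76og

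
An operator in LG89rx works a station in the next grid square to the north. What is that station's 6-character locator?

LH80ra

Latitude subsquare x = 23; +1 → 24, wraps to 0 = a, carry into square.
Latitude square 9; +1 → 10, wraps to 0, carry into field.
Latitude field G = 6; +1 → 7 = H.
The longitude characters are unchanged.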